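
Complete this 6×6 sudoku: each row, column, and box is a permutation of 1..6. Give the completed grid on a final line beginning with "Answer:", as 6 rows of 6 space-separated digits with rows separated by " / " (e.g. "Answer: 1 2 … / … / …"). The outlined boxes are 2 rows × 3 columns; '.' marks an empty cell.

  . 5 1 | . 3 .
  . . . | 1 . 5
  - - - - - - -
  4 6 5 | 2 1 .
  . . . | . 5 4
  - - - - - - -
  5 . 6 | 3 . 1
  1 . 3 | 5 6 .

Step 1. [r6c2∈{2,4}] across row 6, 4 lands solely at r6c2, so r6c2=4.
Step 2. [r5c2∈{2}] nothing but 2 survives at r5c2. So r5c2=2.
Step 3. [r2c5∈{2,4}] col 5 places 2 nowhere but r2c5 ⇒ r2c5=2.
Step 4. [r1c1∈{2,6}] in row 1, 2 fits only at r1c1, so r1c1=2.
Step 5. [r4c1∈{3}] only 3 remains possible at r4c1, so r4c1=3.
Step 6. [r1c6∈{6}] r1c6 has the single candidate 6. So r1c6=6.
Step 7. [r3c6∈{3}] only 3 remains possible at r3c6 ⇒ r3c6=3.
Step 8. [r4c2∈{1}] r4c2 has the single candidate 1, so r4c2=1.
Step 9. [r4c3∈{2}] r4c3's peers cover all but 2. So r4c3=2.
Step 10. [r6c6∈{2}] nothing but 2 survives at r6c6. So r6c6=2.
Step 11. [r2c1∈{6}] r2c1 is down to just 6. So r2c1=6.
Step 12. [r5c5∈{4}] r5c5's peers cover all but 4, so r5c5=4.
Step 13. [r2c3∈{4}] r2c3 has the single candidate 4. So r2c3=4.
Step 14. [r2c2∈{3}] only 3 remains possible at r2c2. So r2c2=3.
Step 15. [r4c4∈{6}] r4c4 is down to just 6. So r4c4=6.
Step 16. [r1c4∈{4}] r1c4 has the single candidate 4 ⇒ r1c4=4.

Answer: 2 5 1 4 3 6 / 6 3 4 1 2 5 / 4 6 5 2 1 3 / 3 1 2 6 5 4 / 5 2 6 3 4 1 / 1 4 3 5 6 2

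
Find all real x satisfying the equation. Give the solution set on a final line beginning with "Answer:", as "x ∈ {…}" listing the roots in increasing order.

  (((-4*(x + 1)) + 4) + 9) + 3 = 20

Step 1. [(((-4*(x + 1)) + 4) + 9) + 3 = 20] the outer +3 inverts by subtracting 3 ⇒ sub: ((-4*(x + 1)) + 4) + 9 = 17.
Step 2. [((-4*(x + 1)) + 4) + 9 = 17] subtract 9: x sits inside (… + 9) ⇒ sub: (-4*(x + 1)) + 4 = 8.
Step 3. [(-4*(x + 1)) + 4 = 8] common factor -4 (LHS and 8) — divide through. So factor: (x + 1) - 1 = -2.
Step 4. [(x + 1) - 1 = -2] peel the -1: add 1 from each side ⇒ sub: x + 1 = -1.
Step 5. [x + 1 = -1] +1 is outermost — subtract 1 both sides, so sub: x = -2.

Answer: x ∈ {-2}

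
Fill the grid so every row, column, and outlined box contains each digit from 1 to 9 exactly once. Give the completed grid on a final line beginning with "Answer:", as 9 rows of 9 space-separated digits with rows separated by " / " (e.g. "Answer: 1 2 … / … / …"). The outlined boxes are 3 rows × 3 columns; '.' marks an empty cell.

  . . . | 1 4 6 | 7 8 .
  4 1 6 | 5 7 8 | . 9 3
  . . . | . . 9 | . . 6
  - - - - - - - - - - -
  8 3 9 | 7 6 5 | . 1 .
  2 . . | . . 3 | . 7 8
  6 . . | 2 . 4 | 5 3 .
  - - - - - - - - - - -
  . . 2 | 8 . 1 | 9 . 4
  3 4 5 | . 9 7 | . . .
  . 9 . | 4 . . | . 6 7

Step 1. [r2c7∈{2}] r2c7 has the single candidate 2. So r2c7=2.
Step 2. [r3c2∈{2,5,7,8}] 8 has one home in col 2: r3c2. So r3c2=8.
Step 3. [r9c7∈{1,3,8}] in col 7, 3 fits only at r9c7 ⇒ r9c7=3.
Step 4. [r1c9∈{5}] only 5 remains possible at r1c9 ⇒ r1c9=5.
Step 5. [r9c5∈{2,5}] 5 has one home in row 9: r9c5. So r9c5=5.
Step 6. [r7c1∈{7}] nothing but 7 survives at r7c1, so r7c1=7.
Step 7. [r3c4∈{3}] r3c4 is down to just 3. So r3c4=3.
Step 8. [r4c7∈{4}] r4c7 is down to just 4, so r4c7=4.
Step 9. [r5c5∈{1}] r5c5 has the single candidate 1, so r5c5=1.
Step 10. [r6c3∈{1,7}] r6c3 is the only open cell in row 6 admitting 1, so r6c3=1.
Step 11. [r8c9∈{1,2}] col 9 places 1 nowhere but r8c9. So r8c9=1.
Step 12. [r7c2∈{6}] r7c2 is down to just 6. So r7c2=6.
Step 13. [r1c3∈{3}] r1c3's peers cover all but 3, so r1c3=3.
Step 14. [r5c4∈{9}] r5c4's peers cover all but 9. So r5c4=9.
Step 15. [r8c7∈{8}] only 8 remains possible at r8c7. So r8c7=8.
Step 16. [r6c2∈{7}] r6c2 has the single candidate 7. So r6c2=7.
Step 17. [r6c9∈{9}] r6c9's peers cover all but 9. So r6c9=9.
Step 18. [r5c7∈{6}] r5c7's peers cover all but 6 ⇒ r5c7=6.
Step 19. [r7c5∈{3}] r7c5 has the single candidate 3, so r7c5=3.
Step 20. [r9c3∈{8}] r9c3's peers cover all but 8 ⇒ r9c3=8.
Step 21. [r6c5∈{8}] nothing but 8 survives at r6c5 ⇒ r6c5=8.
Step 22. [r3c3∈{7}] r3c3 is down to just 7, so r3c3=7.
Step 23. [r8c4∈{6}] r8c4 is down to just 6, so r8c4=6.
Step 24. [r5c2∈{5}] r5c2 has the single candidate 5, so r5c2=5.
Step 25. [r4c9∈{2}] nothing but 2 survives at r4c9, so r4c9=2.
Step 26. [r3c7∈{1}] r3c7 is down to just 1, so r3c7=1.
Step 27. [r3c8∈{4}] r3c8's peers cover all but 4 ⇒ r3c8=4.
Step 28. [r3c5∈{2}] r3c5 is down to just 2. So r3c5=2.
Step 29. [r8c8∈{2}] r8c8 has the single candidate 2. So r8c8=2.
Step 30. [r9c1∈{1}] only 1 remains possible at r9c1, so r9c1=1.
Step 31. [r1c1∈{9}] r1c1 is down to just 9 ⇒ r1c1=9.
Step 32. [r7c8∈{5}] r7c8 is down to just 5, so r7c8=5.
Step 33. [r3c1∈{5}] only 5 remains possible at r3c1 ⇒ r3c1=5.
Step 34. [r1c2∈{2}] nothing but 2 survives at r1c2, so r1c2=2.
Step 35. [r5c3∈{4}] r5c3's peers cover all but 4 ⇒ r5c3=4.
Step 36. [r9c6∈{2}] r9c6's peers cover all but 2. So r9c6=2.

Answer: 9 2 3 1 4 6 7 8 5 / 4 1 6 5 7 8 2 9 3 / 5 8 7 3 2 9 1 4 6 / 8 3 9 7 6 5 4 1 2 / 2 5 4 9 1 3 6 7 8 / 6 7 1 2 8 4 5 3 9 / 7 6 2 8 3 1 9 5 4 / 3 4 5 6 9 7 8 2 1 / 1 9 8 4 5 2 3 6 7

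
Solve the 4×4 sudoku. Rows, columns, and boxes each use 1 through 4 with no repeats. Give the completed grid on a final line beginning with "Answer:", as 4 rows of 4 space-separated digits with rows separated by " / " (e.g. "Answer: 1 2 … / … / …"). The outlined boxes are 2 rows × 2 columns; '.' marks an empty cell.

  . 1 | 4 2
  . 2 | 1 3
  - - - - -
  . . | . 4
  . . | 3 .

Step 1. [r4c1∈{1,2,4}] 2 has one home in row 4: r4c1. So r4c1=2.
Step 2. [r1c1∈{3}] nothing but 3 survives at r1c1, so r1c1=3.
Step 3. [r3c3∈{2}] only 2 remains possible at r3c3. So r3c3=2.
Step 4. [r3c1∈{1}] only 1 remains possible at r3c1. So r3c1=1.
Step 5. [r3c2∈{3}] r3c2 has the single candidate 3. So r3c2=3.
Step 6. [r4c4∈{1}] r4c4 is down to just 1. So r4c4=1.
Step 7. [r4c2∈{4}] r4c2's peers cover all but 4 ⇒ r4c2=4.
Step 8. [r2c1∈{4}] r2c1 has the single candidate 4, so r2c1=4.

Answer: 3 1 4 2 / 4 2 1 3 / 1 3 2 4 / 2 4 3 1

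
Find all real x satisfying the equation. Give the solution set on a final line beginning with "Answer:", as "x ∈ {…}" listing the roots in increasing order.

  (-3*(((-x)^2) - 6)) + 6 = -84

Step 1. [(-3*(((-x)^2) - 6)) + 6 = -84] common factor -3 (LHS and -84) — divide through. So factor: (((-x)^2) - 6) - 2 = 28.
Step 2. [(((-x)^2) - 6) - 2 = 28] 2 comes off first (add 2) ⇒ sub: ((-x)^2) - 6 = 30.
Step 3. [((-x)^2) - 6 = 30] -6 is outermost — add 6 both sides, so sub: (-x)^2 = 36.
Step 4. [(-x)^2 = 36] LHS squared, RHS 36 ≥ 0: apply √ (±) ⇒ sqrt: -x = 6 or -6.
Step 5. [-x = 6 or -6] LHS negated; negate both sides. So neg: x = -6 or 6.

Answer: x ∈ {-6, 6}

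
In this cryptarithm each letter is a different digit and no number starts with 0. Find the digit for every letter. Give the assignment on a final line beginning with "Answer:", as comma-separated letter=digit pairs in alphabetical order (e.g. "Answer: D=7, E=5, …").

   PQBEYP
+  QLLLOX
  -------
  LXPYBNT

Step 1. [col 1: P + X ≡ T (mod 10)] several values work for T in column 1 (P + X ≡ T (mod 10), carry-in 0); try T=6 ⇒ T=6.
Step 2. [col 1: P + X ≡ T (mod 10)] column 1 (P + X ≡ T (mod 10), carry-in 0) doesn't pin X yet; pick X=7 and continue. So X=7.
Step 3. [col 1: P + X ≡ T (mod 10)] column 1: given X=7, T=6, carry-in 0, and digits 6,7 already taken and all letters distinct, P+X≡T (mod 10) forces P=9 ⇒ P=9.
Step 4. [col 2: Y + O ≡ N (mod 10)] Y=4 is one option consistent with column 2 (Y + O ≡ N (mod 10), carry-in 1) — take it ⇒ Y=4.
Step 5. [col 2: Y + O ≡ N (mod 10)] no forcing yet in column 2 (carry-in 1); N=5 is free and consistent — try it, so N=5.
Step 6. [L] L is the leading digit of a 7-digit sum of two 6-digit numbers; the final carry is exactly 1. So L=1.
Step 7. [col 2: Y + O ≡ N (mod 10)] from column 2 (Y=4, N=5, carry-in 1, digits 1,4,5,6,7,9 already taken and all letters distinct): O must equal 0 ⇒ O=0.
Step 8. [col 3: E + L ≡ B (mod 10)] from column 3 (L=1, carry-in 0, digits 0,1,4,5,6,7,9 already taken and all letters distinct): E must equal 2 ⇒ E=2.
Step 9. [col 3: E + L ≡ B (mod 10)] in column 3 we have E+L≡B with carry-in 0; given E=2, L=1 and digits 0,1,2,4,5,6,7,9 already taken and all letters distinct, that pins B to 3 ⇒ B=3.
Step 10. [col 5: Q + L ≡ P (mod 10)] column 5: given L=1, P=9, carry-in 0, and digits 0,1,2,3,4,5,6,7,9 already taken and all letters distinct, Q+L≡P (mod 10) forces Q=8, so Q=8.

Answer: B=3, E=2, L=1, N=5, O=0, P=9, Q=8, T=6, X=7, Y=4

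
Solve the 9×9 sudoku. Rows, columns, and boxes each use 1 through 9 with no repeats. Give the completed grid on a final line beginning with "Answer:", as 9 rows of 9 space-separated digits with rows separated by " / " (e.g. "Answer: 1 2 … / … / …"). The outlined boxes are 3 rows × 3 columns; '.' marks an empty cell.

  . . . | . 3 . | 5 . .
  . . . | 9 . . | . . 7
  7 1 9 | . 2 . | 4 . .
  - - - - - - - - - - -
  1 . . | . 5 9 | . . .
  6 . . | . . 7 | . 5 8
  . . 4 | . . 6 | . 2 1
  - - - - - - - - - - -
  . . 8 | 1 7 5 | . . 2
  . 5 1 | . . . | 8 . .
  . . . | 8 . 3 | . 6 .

Step 1. [r4c2∈{2,3,7,8}] r4c2 is the only open cell in row 4 admitting 8, so r4c2=8.
Step 2. [r2c7∈{1,2,3,6}] col 7 places 2 nowhere but r2c7 ⇒ r2c7=2.
Step 3. [r7c2∈{3,4,6,9}] in row 7, 6 fits only at r7c2 ⇒ r7c2=6.
Step 4. [r6c4∈{3}] r6c4 is down to just 3 ⇒ r6c4=3.
Step 5. [r8c8∈{3,4,7,9}] 7 has one home in row 8: r8c8 ⇒ r8c8=7.
Step 6. [r3c6∈{8}] r3c6 is down to just 8 ⇒ r3c6=8.
Step 7. [r3c8∈{3}] r3c8 is down to just 3, so r3c8=3.
Step 8. [r2c3∈{3,5,6}] in col 3, 5 fits only at r2c3. So r2c3=5.
Step 9. [r2c5∈{1,4,6}] across row 2, 6 lands solely at r2c5 ⇒ r2c5=6.
Step 10. [r8c6∈{2,4}] 2 has one home in col 6: r8c6. So r8c6=2.
Step 11. [r4c8∈{4}] r4c8 has the single candidate 4. So r4c8=4.
Step 12. [r7c1∈{3,4,9}] row 7 places 4 nowhere but r7c1 ⇒ r7c1=4.
Step 13. [r7c8∈{9}] r7c8's peers cover all but 9. So r7c8=9.
Step 14. [r7c7∈{3}] r7c7's peers cover all but 3. So r7c7=3.
Step 15. [r8c9∈{4}] only 4 remains possible at r8c9 ⇒ r8c9=4.
Step 16. [r4c4∈{2}] nothing but 2 survives at r4c4 ⇒ r4c4=2.
Step 17. [r9c5∈{4,9}] row 9 places 4 nowhere but r9c5 ⇒ r9c5=4.
Step 18. [r3c9∈{6}] r3c9 is down to just 6, so r3c9=6.
Step 19. [r5c7∈{9}] nothing but 9 survives at r5c7. So r5c7=9.
Step 20. [r8c1∈{3,9}] across row 8, 3 lands solely at r8c1 ⇒ r8c1=3.
Step 21. [r6c7∈{7}] r6c7 is down to just 7. So r6c7=7.
Step 22. [r9c2∈{2,7,9}] 7 has one home in col 2: r9c2, so r9c2=7.
Step 23. [r9c3∈{2}] nothing but 2 survives at r9c3, so r9c3=2.
Step 24. [r1c1∈{2,8}] across col 1, 2 lands solely at r1c1 ⇒ r1c1=2.
Step 25. [r1c2∈{4}] only 4 remains possible at r1c2, so r1c2=4.
Step 26. [r1c8∈{1,8}] in row 1, 8 fits only at r1c8, so r1c8=8.
Step 27. [r5c3∈{3}] r5c3 is down to just 3, so r5c3=3.
Step 28. [r2c8∈{1}] r2c8 is down to just 1. So r2c8=1.
Step 29. [r6c1∈{5,9}] across row 6, 5 lands solely at r6c1 ⇒ r6c1=5.
Step 30. [r9c9∈{5}] r9c9 is down to just 5. So r9c9=5.
Step 31. [r8c5∈{9}] r8c5 is down to just 9, so r8c5=9.
Step 32. [r9c7∈{1}] nothing but 1 survives at r9c7, so r9c7=1.
Step 33. [r3c4∈{5}] r3c4 is down to just 5 ⇒ r3c4=5.
Step 34. [r6c5∈{8}] only 8 remains possible at r6c5. So r6c5=8.
Step 35. [r1c3∈{6}] nothing but 6 survives at r1c3 ⇒ r1c3=6.
Step 36. [r4c3∈{7}] r4c3's peers cover all but 7, so r4c3=7.
Step 37. [r4c9∈{3}] r4c9 has the single candidate 3. So r4c9=3.
Step 38. [r5c2∈{2}] r5c2's peers cover all but 2 ⇒ r5c2=2.
Step 39. [r2c6∈{4}] r2c6's peers cover all but 4, so r2c6=4.
Step 40. [r5c4∈{4}] r5c4's peers cover all but 4. So r5c4=4.
Step 41. [r5c5∈{1}] r5c5 is down to just 1, so r5c5=1.
Step 42. [r1c9∈{9}] r1c9 is down to just 9 ⇒ r1c9=9.
Step 43. [r6c2∈{9}] r6c2's peers cover all but 9 ⇒ r6c2=9.
Step 44. [r8c4∈{6}] only 6 remains possible at r8c4, so r8c4=6.
Step 45. [r2c1∈{8}] r2c1 has the single candidate 8 ⇒ r2c1=8.
Step 46. [r9c1∈{9}] nothing but 9 survives at r9c1. So r9c1=9.
Step 47. [r1c6∈{1}] r1c6 is down to just 1, so r1c6=1.
Step 48. [r2c2∈{3}] r2c2 has the single candidate 3. So r2c2=3.
Step 49. [r1c4∈{7}] nothing but 7 survives at r1c4 ⇒ r1c4=7.
Step 50. [r4c7∈{6}] nothing but 6 survives at r4c7. So r4c7=6.

Answer: 2 4 6 7 3 1 5 8 9 / 8 3 5 9 6 4 2 1 7 / 7 1 9 5 2 8 4 3 6 / 1 8 7 2 5 9 6 4 3 / 6 2 3 4 1 7 9 5 8 / 5 9 4 3 8 6 7 2 1 / 4 6 8 1 7 5 3 9 2 / 3 5 1 6 9 2 8 7 4 / 9 7 2 8 4 3 1 6 5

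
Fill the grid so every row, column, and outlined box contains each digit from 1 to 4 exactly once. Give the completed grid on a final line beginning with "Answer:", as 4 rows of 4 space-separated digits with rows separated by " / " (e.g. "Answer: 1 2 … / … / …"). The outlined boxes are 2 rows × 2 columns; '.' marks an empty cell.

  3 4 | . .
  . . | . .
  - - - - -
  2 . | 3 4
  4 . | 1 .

Step 1. [r2c2∈{1,2}] across col 2, 2 lands solely at r2c2 ⇒ r2c2=2.
Step 2. [r1c4∈{1,2}] across row 1, 1 lands solely at r1c4. So r1c4=1.
Step 3. [r3c2∈{1}] r3c2 has the single candidate 1. So r3c2=1.
Step 4. [r2c3∈{4}] r2c3's peers cover all but 4, so r2c3=4.
Step 5. [r2c4∈{3}] nothing but 3 survives at r2c4. So r2c4=3.
Step 6. [r4c2∈{3}] only 3 remains possible at r4c2. So r4c2=3.
Step 7. [r1c3∈{2}] r1c3's peers cover all but 2. So r1c3=2.
Step 8. [r4c4∈{2}] r4c4 has the single candidate 2 ⇒ r4c4=2.
Step 9. [r2c1∈{1}] nothing but 1 survives at r2c1. So r2c1=1.

Answer: 3 4 2 1 / 1 2 4 3 / 2 1 3 4 / 4 3 1 2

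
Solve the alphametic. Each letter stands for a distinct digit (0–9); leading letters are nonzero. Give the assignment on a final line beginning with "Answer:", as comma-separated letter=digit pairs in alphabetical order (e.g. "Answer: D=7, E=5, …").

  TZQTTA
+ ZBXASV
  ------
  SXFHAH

Step 1. [col 1: A + V ≡ H (mod 10)] column 1 (A + V ≡ H (mod 10), carry-in 0) doesn't pin H yet; pick H=2 and continue, so H=2.
Step 2. [col 1: A + V ≡ H (mod 10)] V=7 is one option consistent with column 1 (A + V ≡ H (mod 10), carry-in 0) — take it. So V=7.
Step 3. [col 1: A + V ≡ H (mod 10)] column 1: given V=7, H=2, carry-in 0, and digits 2,7 already taken and all letters distinct, A+V≡H (mod 10) forces A=5, so A=5.
Step 4. [col 2: T + S ≡ A (mod 10)] no forcing yet in column 2 (carry-in 1); S=8 is free and consistent — try it. So S=8.
Step 5. [col 2: T + S ≡ A (mod 10)] column 2 reads T+S+carry(1)=A with S=8, A=5; with digits 2,5,7,8 already taken and all letters distinct, the only value for T is 6. So T=6.
Step 6. [col 4: Q + X ≡ F (mod 10)] from column 4 (nothing yet, carry-in 1, digits 2,5,6,7,8 already taken and all letters distinct): F must equal 4. So F=4.
Step 7. [col 4: Q + X ≡ F (mod 10)] no forcing yet in column 4 (carry-in 1); Q=3 is free and consistent — try it. So Q=3.
Step 8. [col 4: Q + X ≡ F (mod 10)] in column 4 we have Q+X≡F with carry-in 1; given Q=3, F=4 and digits 2,3,4,5,6,7,8 already taken and all letters distinct, that pins X to 0. So X=0.
Step 9. [col 5: Z + B ≡ X (mod 10)] column 5 (Z + B ≡ X (mod 10), carry-in 0) doesn't pin B yet; pick B=9 and continue, so B=9.
Step 10. [col 5: Z + B ≡ X (mod 10)] from column 5 (B=9, X=0, carry-in 0, digits 0,2,3,4,5,6,7,8,9 already taken and all letters distinct): Z must equal 1, so Z=1.

Answer: A=5, B=9, F=4, H=2, Q=3, S=8, T=6, V=7, X=0, Z=1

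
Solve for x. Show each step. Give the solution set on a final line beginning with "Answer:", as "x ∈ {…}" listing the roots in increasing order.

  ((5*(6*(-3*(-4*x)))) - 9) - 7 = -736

Step 1. [((5*(6*(-3*(-4*x)))) - 9) - 7 = -736] 7 comes off first (add 7) ⇒ sub: (5*(6*(-3*(-4*x)))) - 9 = -729.
Step 2. [(5*(6*(-3*(-4*x)))) - 9 = -729] -9 is outermost — add 9 both sides. So sub: 5*(6*(-3*(-4*x))) = -720.
Step 3. [5*(6*(-3*(-4*x))) = -720] leading coefficient 5: divide by 5. So div: 6*(-3*(-4*x)) = -144.
Step 4. [6*(-3*(-4*x)) = -144] 6 out front; divide by 6, so div: -3*(-4*x) = -24.
Step 5. [-3*(-4*x) = -24] -3 out front; divide by -3. So div: -4*x = 8.
Step 6. [-4*x = 8] -4 out front; divide by -4, so div: x = -2.

Answer: x ∈ {-2}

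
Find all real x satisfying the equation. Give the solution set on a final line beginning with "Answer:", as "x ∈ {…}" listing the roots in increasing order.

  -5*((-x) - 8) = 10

Step 1. [-5*((-x) - 8) = 10] -5·(inner) — divide through by -5 ⇒ div: (-x) - 8 = -2.
Step 2. [(-x) - 8 = -2] add 8: x sits inside (… - 8). So sub: -x = 6.
Step 3. [-x = 6] LHS negated; negate both sides. So neg: x = -6.

Answer: x ∈ {-6}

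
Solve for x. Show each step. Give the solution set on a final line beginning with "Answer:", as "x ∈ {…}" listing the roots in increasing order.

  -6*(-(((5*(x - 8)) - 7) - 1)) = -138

Step 1. [-6*(-(((5*(x - 8)) - 7) - 1)) = -138] -6 out front; divide by -6. So div: -(((5*(x - 8)) - 7) - 1) = 23.
Step 2. [-(((5*(x - 8)) - 7) - 1) = 23] LHS negated; negate both sides, so neg: ((5*(x - 8)) - 7) - 1 = -23.
Step 3. [((5*(x - 8)) - 7) - 1 = -23] -1 is outermost — add 1 both sides ⇒ sub: (5*(x - 8)) - 7 = -22.
Step 4. [(5*(x - 8)) - 7 = -22] add 7: x sits inside (… - 7) ⇒ sub: 5*(x - 8) = -15.
Step 5. [5*(x - 8) = -15] 5·(inner) — divide through by 5. So div: x - 8 = -3.
Step 6. [x - 8 = -3] peel the -8: add 8 from each side, so sub: x = 5.

Answer: x ∈ {5}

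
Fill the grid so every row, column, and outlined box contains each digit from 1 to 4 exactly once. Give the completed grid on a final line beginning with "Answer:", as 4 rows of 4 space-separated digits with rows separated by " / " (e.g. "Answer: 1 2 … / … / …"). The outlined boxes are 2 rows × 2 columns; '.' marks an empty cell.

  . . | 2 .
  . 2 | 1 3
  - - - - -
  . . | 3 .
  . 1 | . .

Step 1. [r3c2∈{4}] r3c2 is down to just 4 ⇒ r3c2=4.
Step 2. [r3c1∈{2}] r3c1 is down to just 2 ⇒ r3c1=2.
Step 3. [r1c4∈{4}] r1c4 has the single candidate 4, so r1c4=4.
Step 4. [r1c2∈{3}] only 3 remains possible at r1c2. So r1c2=3.
Step 5. [r4c1∈{3}] only 3 remains possible at r4c1. So r4c1=3.
Step 6. [r4c4∈{2}] only 2 remains possible at r4c4, so r4c4=2.
Step 7. [r3c4∈{1}] only 1 remains possible at r3c4 ⇒ r3c4=1.
Step 8. [r4c3∈{4}] r4c3 has the single candidate 4. So r4c3=4.
Step 9. [r1c1∈{1}] r1c1 is down to just 1 ⇒ r1c1=1.
Step 10. [r2c1∈{4}] only 4 remains possible at r2c1. So r2c1=4.

Answer: 1 3 2 4 / 4 2 1 3 / 2 4 3 1 / 3 1 4 2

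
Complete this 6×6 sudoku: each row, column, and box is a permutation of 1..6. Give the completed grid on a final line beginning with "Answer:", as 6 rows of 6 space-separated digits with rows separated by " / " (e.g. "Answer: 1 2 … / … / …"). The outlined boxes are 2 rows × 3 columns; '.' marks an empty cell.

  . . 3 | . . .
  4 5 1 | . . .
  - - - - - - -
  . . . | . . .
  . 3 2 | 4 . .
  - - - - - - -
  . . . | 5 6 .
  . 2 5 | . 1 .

Step 1. [r3c3∈{4,6}] 6 has one home in col 3: r3c3. So r3c3=6.
Step 2. [r4c5∈{5}] nothing but 5 survives at r4c5 ⇒ r4c5=5.
Step 3. [r6c4∈{3}] r6c4's peers cover all but 3. So r6c4=3.
Step 4. [r4c1∈{1}] nothing but 1 survives at r4c1. So r4c1=1.
Step 5. [r5c6∈{2,4}] across row 5, 2 lands solely at r5c6 ⇒ r5c6=2.
Step 6. [r1c6∈{1,4,5,6}] r1c6 is the only open cell in row 1 admitting 5 ⇒ r1c6=5.
Step 7. [r1c4∈{1,2,6}] 1 has one home in row 1: r1c4, so r1c4=1.
Step 8. [r2c4∈{2,6}] in col 4, 6 fits only at r2c4, so r2c4=6.
Step 9. [r2c5∈{2,3}] 2 has one home in row 2: r2c5. So r2c5=2.
Step 10. [r2c6∈{3}] r2c6 is down to just 3, so r2c6=3.
Step 11. [r5c2∈{1,4}] r5c2 is the only open cell in row 5 admitting 1, so r5c2=1.
Step 12. [r1c1∈{2,6}] 2 has one home in row 1: r1c1. So r1c1=2.
Step 13. [r1c2∈{6}] r1c2 is down to just 6, so r1c2=6.
Step 14. [r3c5∈{3}] r3c5's peers cover all but 3. So r3c5=3.
Step 15. [r3c1∈{5}] r3c1 has the single candidate 5, so r3c1=5.
Step 16. [r3c4∈{2}] r3c4 is down to just 2, so r3c4=2.
Step 17. [r3c2∈{4}] r3c2 has the single candidate 4, so r3c2=4.
Step 18. [r3c6∈{1}] only 1 remains possible at r3c6 ⇒ r3c6=1.
Step 19. [r5c1∈{3}] r5c1 is down to just 3, so r5c1=3.
Step 20. [r6c6∈{4}] r6c6's peers cover all but 4, so r6c6=4.
Step 21. [r1c5∈{4}] only 4 remains possible at r1c5 ⇒ r1c5=4.
Step 22. [r5c3∈{4}] r5c3's peers cover all but 4 ⇒ r5c3=4.
Step 23. [r4c6∈{6}] r4c6 has the single candidate 6, so r4c6=6.
Step 24. [r6c1∈{6}] r6c1 has the single candidate 6, so r6c1=6.

Answer: 2 6 3 1 4 5 / 4 5 1 6 2 3 / 5 4 6 2 3 1 / 1 3 2 4 5 6 / 3 1 4 5 6 2 / 6 2 5 3 1 4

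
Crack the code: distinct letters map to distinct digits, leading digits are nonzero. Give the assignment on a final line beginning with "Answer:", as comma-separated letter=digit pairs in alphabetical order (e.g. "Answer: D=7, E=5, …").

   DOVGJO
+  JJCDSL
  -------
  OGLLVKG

Step 1. [col 1: O + L ≡ G (mod 10)] G=0 is one option consistent with column 1 (O + L ≡ G (mod 10), carry-in 0) — take it ⇒ G=0.
Step 2. [col 1: O + L ≡ G (mod 10)] several values work for L in column 1 (O + L ≡ G (mod 10), carry-in 0); try L=9, so L=9.
Step 3. [col 1: O + L ≡ G (mod 10)] column 1 reads O+L+carry(0)=G with L=9, G=0; with digits 0,9 already taken and all letters distinct, the only value for O is 1 ⇒ O=1.
Step 4. [col 2: J + S ≡ K (mod 10)] no forcing yet in column 2 (carry-in 1); J=8 is free and consistent — try it, so J=8.
Step 5. [col 2: J + S ≡ K (mod 10)] several values work for K in column 2 (J + S ≡ K (mod 10), carry-in 1); try K=4 ⇒ K=4.
Step 6. [col 2: J + S ≡ K (mod 10)] in column 2 we have J+S≡K with carry-in 1; given J=8, K=4 and digits 0,1,4,8,9 already taken and all letters distinct, that pins S to 5, so S=5.
Step 7. [col 3: G + D ≡ V (mod 10)] no forcing yet in column 3 (carry-in 1); V=3 is free and consistent — try it, so V=3.
Step 8. [col 3: G + D ≡ V (mod 10)] from column 3 (G=0, V=3, carry-in 1, digits 0,1,3,4,5,8,9 already taken and all letters distinct): D must equal 2, so D=2.
Step 9. [col 4: V + C ≡ L (mod 10)] from column 4 (V=3, L=9, carry-in 0, digits 0,1,2,3,4,5,8,9 already taken and all letters distinct): C must equal 6 ⇒ C=6.

Answer: C=6, D=2, G=0, J=8, K=4, L=9, O=1, S=5, V=3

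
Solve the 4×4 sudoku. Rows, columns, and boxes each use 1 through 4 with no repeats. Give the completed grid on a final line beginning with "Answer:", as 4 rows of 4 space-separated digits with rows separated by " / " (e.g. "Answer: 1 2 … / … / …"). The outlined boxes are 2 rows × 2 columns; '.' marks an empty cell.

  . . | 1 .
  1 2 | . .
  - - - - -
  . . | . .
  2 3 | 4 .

Step 1. [r1c4∈{2,3,4}] across row 1, 2 lands solely at r1c4. So r1c4=2.
Step 2. [r3c1∈{4}] r3c1 has the single candidate 4, so r3c1=4.
Step 3. [r2c3∈{3}] only 3 remains possible at r2c3 ⇒ r2c3=3.
Step 4. [r4c4∈{1}] r4c4's peers cover all but 1, so r4c4=1.
Step 5. [r3c3∈{2}] r3c3 is down to just 2, so r3c3=2.
Step 6. [r1c2∈{4}] only 4 remains possible at r1c2, so r1c2=4.
Step 7. [r3c2∈{1}] r3c2's peers cover all but 1. So r3c2=1.
Step 8. [r3c4∈{3}] only 3 remains possible at r3c4 ⇒ r3c4=3.
Step 9. [r1c1∈{3}] r1c1 is down to just 3. So r1c1=3.
Step 10. [r2c4∈{4}] r2c4 has the single candidate 4, so r2c4=4.

Answer: 3 4 1 2 / 1 2 3 4 / 4 1 2 3 / 2 3 4 1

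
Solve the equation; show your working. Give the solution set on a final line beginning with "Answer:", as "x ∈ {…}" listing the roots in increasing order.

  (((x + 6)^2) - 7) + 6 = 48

Step 1. [(((x + 6)^2) - 7) + 6 = 48] subtract 6: x sits inside (… + 6). So sub: ((x + 6)^2) - 7 = 42.
Step 2. [((x + 6)^2) - 7 = 42] the outer -7 inverts by adding 7. So sub: (x + 6)^2 = 49.
Step 3. [(x + 6)^2 = 49] √ both sides: 49 ≥ 0 gives two branches, so sqrt: x + 6 = 7 or -7.
Step 4. [x + 6 = 7 or -7] the outer +6 inverts by subtracting 6 ⇒ sub: x = 1 or -13.

Answer: x ∈ {-13, 1}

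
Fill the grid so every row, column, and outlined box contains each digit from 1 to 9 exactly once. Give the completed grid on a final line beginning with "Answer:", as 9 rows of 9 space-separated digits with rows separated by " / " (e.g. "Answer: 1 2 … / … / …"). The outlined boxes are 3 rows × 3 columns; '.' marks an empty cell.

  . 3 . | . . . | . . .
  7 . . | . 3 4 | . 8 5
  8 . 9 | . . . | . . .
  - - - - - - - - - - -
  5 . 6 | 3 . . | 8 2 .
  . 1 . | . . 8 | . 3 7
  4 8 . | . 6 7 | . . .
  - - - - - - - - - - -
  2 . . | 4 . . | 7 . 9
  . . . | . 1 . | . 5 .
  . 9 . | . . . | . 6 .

Step 1. [r6c9∈{1}] only 1 remains possible at r6c9. So r6c9=1.
Step 2. [r5c7∈{4,5,6,9}] r5c7 is the only open cell in row 5 admitting 6. So r5c7=6.
Step 3. [r4c9∈{4}] r4c9 is down to just 4. So r4c9=4.
Step 4. [r4c5∈{9}] nothing but 9 survives at r4c5 ⇒ r4c5=9.
Step 5. [r5c3∈{2}] nothing but 2 survives at r5c3, so r5c3=2.
Step 6. [r2c3∈{1}] r2c3 has the single candidate 1, so r2c3=1.
Step 7. [r6c4∈{2,5}] row 6 places 2 nowhere but r6c4 ⇒ r6c4=2.
Step 8. [r1c1∈{6}] r1c1 has the single candidate 6, so r1c1=6.
Step 9. [r1c9∈{2}] only 2 remains possible at r1c9 ⇒ r1c9=2.
Step 10. [r8c1∈{3}] only 3 remains possible at r8c1 ⇒ r8c1=3.
Step 11. [r5c4∈{5}] r5c4's peers cover all but 5, so r5c4=5.
Step 12. [r2c7∈{9}] nothing but 9 survives at r2c7. So r2c7=9.
Step 13. [r8c9∈{8}] nothing but 8 survives at r8c9 ⇒ r8c9=8.
Step 14. [r7c8∈{1}] only 1 remains possible at r7c8 ⇒ r7c8=1.
Step 15. [r3c9∈{3,6}] in col 9, 6 fits only at r3c9 ⇒ r3c9=6.
Step 16. [r7c6∈{3,5,6}] 3 has one home in row 7: r7c6 ⇒ r7c6=3.
Step 17. [r8c6∈{2,6,9}] across col 6, 6 lands solely at r8c6, so r8c6=6.
Step 18. [r1c6∈{1,5,9}] across col 6, 9 lands solely at r1c6, so r1c6=9.
Step 19. [r3c7∈{1,3,4}] row 3 places 3 nowhere but r3c7, so r3c7=3.
Step 20. [r8c7∈{2,4}] across row 8, 2 lands solely at r8c7, so r8c7=2.
Step 21. [r9c7∈{4}] r9c7 is down to just 4. So r9c7=4.
Step 22. [r4c6∈{1}] nothing but 1 survives at r4c6, so r4c6=1.
Step 23. [r3c4∈{1,7}] in row 3, 1 fits only at r3c4 ⇒ r3c4=1.
Step 24. [r2c2∈{2}] r2c2 is down to just 2. So r2c2=2.
Step 25. [r8c2∈{4,7}] along col 3, every 7-candidate lies inside box 7, so r8c2≠7.
Step 26. [r8c2∈{4}] r8c2 is down to just 4 ⇒ r8c2=4.
Step 27. [r3c2∈{5}] r3c2 has the single candidate 5, so r3c2=5.
Step 28. [r9c6∈{2,5}] r9c6 is the only open cell in col 6 admitting 5, so r9c6=5.
Step 29. [r7c5∈{8}] r7c5's peers cover all but 8. So r7c5=8.
Step 30. [r9c4∈{7}] r9c4 is down to just 7. So r9c4=7.
Step 31. [r3c8∈{4,7}] 4 has one home in row 3: r3c8 ⇒ r3c8=4.
Step 32. [r3c5∈{2,7}] r3c5 is the only open cell in row 3 admitting 7 ⇒ r3c5=7.
Step 33. [r7c3∈{5}] r7c3's peers cover all but 5, so r7c3=5.
Step 34. [r8c3∈{7}] only 7 remains possible at r8c3 ⇒ r8c3=7.
Step 35. [r5c5∈{4}] only 4 remains possible at r5c5, so r5c5=4.
Step 36. [r6c3∈{3}] r6c3 is down to just 3. So r6c3=3.
Step 37. [r6c7∈{5}] nothing but 5 survives at r6c7. So r6c7=5.
Step 38. [r1c8∈{7}] r1c8 has the single candidate 7. So r1c8=7.
Step 39. [r9c3∈{8}] only 8 remains possible at r9c3 ⇒ r9c3=8.
Step 40. [r1c4∈{8}] only 8 remains possible at r1c4, so r1c4=8.
Step 41. [r3c6∈{2}] only 2 remains possible at r3c6 ⇒ r3c6=2.
Step 42. [r7c2∈{6}] nothing but 6 survives at r7c2. So r7c2=6.
Step 43. [r1c7∈{1}] r1c7 is down to just 1 ⇒ r1c7=1.
Step 44. [r6c8∈{9}] r6c8 is down to just 9, so r6c8=9.
Step 45. [r9c1∈{1}] only 1 remains possible at r9c1 ⇒ r9c1=1.
Step 46. [r9c5∈{2}] only 2 remains possible at r9c5, so r9c5=2.
Step 47. [r1c5∈{5}] r1c5 has the single candidate 5. So r1c5=5.
Step 48. [r8c4∈{9}] r8c4 is down to just 9, so r8c4=9.
Step 49. [r2c4∈{6}] nothing but 6 survives at r2c4. So r2c4=6.
Step 50. [r4c2∈{7}] only 7 remains possible at r4c2 ⇒ r4c2=7.
Step 51. [r5c1∈{9}] r5c1 has the single candidate 9, so r5c1=9.
Step 52. [r9c9∈{3}] r9c9 is down to just 3 ⇒ r9c9=3.
Step 53. [r1c3∈{4}] r1c3 has the single candidate 4, so r1c3=4.

Answer: 6 3 4 8 5 9 1 7 2 / 7 2 1 6 3 4 9 8 5 / 8 5 9 1 7 2 3 4 6 / 5 7 6 3 9 1 8 2 4 / 9 1 2 5 4 8 6 3 7 / 4 8 3 2 6 7 5 9 1 / 2 6 5 4 8 3 7 1 9 / 3 4 7 9 1 6 2 5 8 / 1 9 8 7 2 5 4 6 3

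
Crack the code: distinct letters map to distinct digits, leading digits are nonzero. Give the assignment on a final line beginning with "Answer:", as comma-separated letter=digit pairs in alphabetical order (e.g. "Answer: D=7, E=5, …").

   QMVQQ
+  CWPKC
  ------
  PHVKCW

Step 1. [col 1: Q + C ≡ W (mod 10)] several values work for W in column 1 (Q + C ≡ W (mod 10), carry-in 0); try W=9, so W=9.
Step 2. [P] adding two 5-digit numbers gives at most 5+1 digits, and here it does — P is that final carry and must be 1. So P=1.
Step 3. [col 1: Q + C ≡ W (mod 10)] no forcing yet in column 1 (carry-in 0); Q=7 is free and consistent — try it. So Q=7.
Step 4. [col 1: Q + C ≡ W (mod 10)] column 1 reads Q+C+carry(0)=W with Q=7, W=9; with digits 1,7,9 already taken and all letters distinct, the only value for C is 2, so C=2.
Step 5. [col 2: Q + K ≡ C (mod 10)] from column 2 (Q=7, C=2, carry-in 0, digits 1,2,7,9 already taken and all letters distinct): K must equal 5, so K=5.
Step 6. [col 3: V + P ≡ K (mod 10)] in column 3 we have V+P≡K with carry-in 1; given P=1, K=5 and digits 1,2,5,7,9 already taken and all letters distinct, that pins V to 3, so V=3.
Step 7. [col 4: M + W ≡ V (mod 10)] column 4: given W=9, V=3, carry-in 0, and digits 1,2,3,5,7,9 already taken and all letters distinct, M+W≡V (mod 10) forces M=4 ⇒ M=4.
Step 8. [col 5: Q + C ≡ H (mod 10)] in column 5 we have Q+C≡H with carry-in 1; given Q=7, C=2 and digits 1,2,3,4,5,7,9 already taken and all letters distinct, that pins H to 0, so H=0.

Answer: C=2, H=0, K=5, M=4, P=1, Q=7, V=3, W=9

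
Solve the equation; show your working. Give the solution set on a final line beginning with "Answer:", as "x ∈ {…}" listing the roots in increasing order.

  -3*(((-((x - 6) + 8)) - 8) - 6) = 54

Step 1. [-3*(((-((x - 6) + 8)) - 8) - 6) = 54] LHS = -3·(…); ÷-3 both sides, so div: ((-((x - 6) + 8)) - 8) - 6 = -18.
Step 2. [((-((x - 6) + 8)) - 8) - 6 = -18] add 6: x sits inside (… - 6) ⇒ sub: (-((x - 6) + 8)) - 8 = -12.
Step 3. [(-((x - 6) + 8)) - 8 = -12] peel the -8: add 8 from each side, so sub: -((x - 6) + 8) = -4.
Step 4. [-((x - 6) + 8) = -4] LHS negated; negate both sides, so neg: (x - 6) + 8 = 4.
Step 5. [(x - 6) + 8 = 4] the outer +8 inverts by subtracting 8, so sub: x - 6 = -4.
Step 6. [x - 6 = -4] add 6: x sits inside (… - 6) ⇒ sub: x = 2.

Answer: x ∈ {2}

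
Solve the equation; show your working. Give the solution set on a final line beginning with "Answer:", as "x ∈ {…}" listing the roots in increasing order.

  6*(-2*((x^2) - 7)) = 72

Step 1. [6*(-2*((x^2) - 7)) = 72] leading coefficient 6: divide by 6. So div: -2*((x^2) - 7) = 12.
Step 2. [-2*((x^2) - 7) = 12] LHS = -2·(…); ÷-2 both sides, so div: (x^2) - 7 = -6.
Step 3. [(x^2) - 7 = -6] peel the -7: add 7 from each side, so sub: x^2 = 1.
Step 4. [x^2 = 1] √ both sides: 1 ≥ 0 gives two branches ⇒ sqrt: x = 1 or -1.

Answer: x ∈ {-1, 1}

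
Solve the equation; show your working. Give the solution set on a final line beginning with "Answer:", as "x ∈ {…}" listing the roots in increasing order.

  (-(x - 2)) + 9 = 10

Step 1. [(-(x - 2)) + 9 = 10] 9 comes off first (subtract 9), so sub: -(x - 2) = 1.
Step 2. [-(x - 2) = 1] LHS negated; negate both sides, so neg: x - 2 = -1.
Step 3. [x - 2 = -1] the outer -2 inverts by adding 2 ⇒ sub: x = 1.

Answer: x ∈ {1}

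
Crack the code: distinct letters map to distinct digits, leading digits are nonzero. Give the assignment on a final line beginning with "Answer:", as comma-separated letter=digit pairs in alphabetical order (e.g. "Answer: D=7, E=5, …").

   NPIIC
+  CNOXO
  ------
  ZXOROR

Step 1. [col 1: C + O ≡ R (mod 10)] column 1 (C + O ≡ R (mod 10), carry-in 0) doesn't pin C yet; pick C=8 and continue ⇒ C=8.
Step 2. [Z] the sum has 6 digits but both addends have 5; that extra leading digit Z is the final carry, namely 1 ⇒ Z=1.
Step 3. [col 1: C + O ≡ R (mod 10)] several values work for O in column 1 (C + O ≡ R (mod 10), carry-in 0); try O=2, so O=2.
Step 4. [col 1: C + O ≡ R (mod 10)] column 1: given C=8, O=2, carry-in 0, and digits 1,2,8 already taken and all letters distinct, C+O≡R (mod 10) forces R=0 ⇒ R=0.
Step 5. [col 2: I + X ≡ O (mod 10)] I=7 is one option consistent with column 2 (I + X ≡ O (mod 10), carry-in 1) — take it. So I=7.
Step 6. [col 2: I + X ≡ O (mod 10)] in column 2 we have I+X≡O with carry-in 1; given I=7, O=2 and digits 0,1,2,7,8 already taken and all letters distinct, that pins X to 4. So X=4.
Step 7. [col 4: P + N ≡ O (mod 10)] no forcing yet in column 4 (carry-in 1); N=5 is free and consistent — try it. So N=5.
Step 8. [col 4: P + N ≡ O (mod 10)] in column 4 we have P+N≡O with carry-in 1; given N=5, O=2 and digits 0,1,2,4,5,7,8 already taken and all letters distinct, that pins P to 6, so P=6.

Answer: C=8, I=7, N=5, O=2, P=6, R=0, X=4, Z=1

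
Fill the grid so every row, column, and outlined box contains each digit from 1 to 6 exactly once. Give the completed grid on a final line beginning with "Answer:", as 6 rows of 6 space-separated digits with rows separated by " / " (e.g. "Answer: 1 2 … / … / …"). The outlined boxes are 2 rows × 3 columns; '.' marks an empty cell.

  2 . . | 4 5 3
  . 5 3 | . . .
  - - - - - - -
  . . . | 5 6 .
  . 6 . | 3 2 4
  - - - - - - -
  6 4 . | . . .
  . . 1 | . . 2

Step 1. [r2c5∈{1}] r2c5 is down to just 1, so r2c5=1.
Step 2. [r4c1∈{1,5}] 1 has one home in row 4: r4c1 ⇒ r4c1=1.
Step 3. [r6c2∈{3}] only 3 remains possible at r6c2 ⇒ r6c2=3.
Step 4. [r5c3∈{2,5}] 2 has one home in row 5: r5c3, so r5c3=2.
Step 5. [r2c1∈{4}] r2c1 is down to just 4. So r2c1=4.
Step 6. [r2c4∈{2,6}] in row 2, 2 fits only at r2c4 ⇒ r2c4=2.
Step 7. [r3c6∈{1}] nothing but 1 survives at r3c6 ⇒ r3c6=1.
Step 8. [r3c2∈{2}] r3c2 has the single candidate 2 ⇒ r3c2=2.
Step 9. [r1c3∈{6}] r1c3 has the single candidate 6 ⇒ r1c3=6.
Step 10. [r6c5∈{4}] r6c5's peers cover all but 4 ⇒ r6c5=4.
Step 11. [r3c3∈{4}] r3c3 is down to just 4 ⇒ r3c3=4.
Step 12. [r1c2∈{1}] r1c2 has the single candidate 1 ⇒ r1c2=1.
Step 13. [r5c5∈{3}] nothing but 3 survives at r5c5, so r5c5=3.
Step 14. [r6c4∈{6}] r6c4's peers cover all but 6. So r6c4=6.
Step 15. [r6c1∈{5}] only 5 remains possible at r6c1 ⇒ r6c1=5.
Step 16. [r2c6∈{6}] only 6 remains possible at r2c6. So r2c6=6.
Step 17. [r4c3∈{5}] r4c3 is down to just 5 ⇒ r4c3=5.
Step 18. [r5c6∈{5}] r5c6 has the single candidate 5 ⇒ r5c6=5.
Step 19. [r3c1∈{3}] r3c1's peers cover all but 3. So r3c1=3.
Step 20. [r5c4∈{1}] nothing but 1 survives at r5c4, so r5c4=1.

Answer: 2 1 6 4 5 3 / 4 5 3 2 1 6 / 3 2 4 5 6 1 / 1 6 5 3 2 4 / 6 4 2 1 3 5 / 5 3 1 6 4 2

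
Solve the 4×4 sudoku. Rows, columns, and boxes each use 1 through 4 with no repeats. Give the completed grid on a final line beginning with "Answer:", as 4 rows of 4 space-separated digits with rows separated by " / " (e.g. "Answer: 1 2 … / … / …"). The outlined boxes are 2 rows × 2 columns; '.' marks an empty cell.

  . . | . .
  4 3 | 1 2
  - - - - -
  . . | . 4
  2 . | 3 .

Step 1. [r3c2∈{1}] only 1 remains possible at r3c2. So r3c2=1.
Step 2. [r4c2∈{4}] r4c2 is down to just 4. So r4c2=4.
Step 3. [r1c2∈{2}] r1c2's peers cover all but 2. So r1c2=2.
Step 4. [r3c3∈{2}] only 2 remains possible at r3c3 ⇒ r3c3=2.
Step 5. [r1c4∈{3}] r1c4's peers cover all but 3 ⇒ r1c4=3.
Step 6. [r4c4∈{1}] r4c4 has the single candidate 1. So r4c4=1.
Step 7. [r1c3∈{4}] only 4 remains possible at r1c3. So r1c3=4.
Step 8. [r1c1∈{1}] r1c1's peers cover all but 1 ⇒ r1c1=1.
Step 9. [r3c1∈{3}] r3c1 has the single candidate 3, so r3c1=3.

Answer: 1 2 4 3 / 4 3 1 2 / 3 1 2 4 / 2 4 3 1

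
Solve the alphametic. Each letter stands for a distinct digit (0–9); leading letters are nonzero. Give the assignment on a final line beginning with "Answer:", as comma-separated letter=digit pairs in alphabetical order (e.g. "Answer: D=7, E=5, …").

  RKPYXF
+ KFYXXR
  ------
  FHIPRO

Step 1. [col 1: F + R ≡ O (mod 10)] column 1 (F + R ≡ O (mod 10), carry-in 0) doesn't pin F yet; pick F=5 and continue, so F=5.
Step 2. [col 1: F + R ≡ O (mod 10)] column 1 (F + R ≡ O (mod 10), carry-in 0) doesn't pin O yet; pick O=9 and continue ⇒ O=9.
Step 3. [col 1: F + R ≡ O (mod 10)] column 1: given F=5, O=9, carry-in 0, and digits 5,9 already taken and all letters distinct, F+R≡O (mod 10) forces R=4. So R=4.
Step 4. [col 2: X + X ≡ R (mod 10)] several values work for X in column 2 (X + X ≡ R (mod 10), carry-in 0); try X=7, so X=7.
Step 5. [col 3: Y + X ≡ P (mod 10)] no forcing yet in column 3 (carry-in 1); P=0 is free and consistent — try it, so P=0.
Step 6. [col 3: Y + X ≡ P (mod 10)] from column 3 (X=7, P=0, carry-in 1, digits 0,4,5,7,9 already taken and all letters distinct): Y must equal 2 ⇒ Y=2.
Step 7. [col 4: P + Y ≡ I (mod 10)] in column 4 we have P+Y≡I with carry-in 1; given P=0, Y=2 and digits 0,2,4,5,7,9 already taken and all letters distinct, that pins I to 3. So I=3.
Step 8. [col 5: K + F ≡ H (mod 10)] several values work for H in column 5 (K + F ≡ H (mod 10), carry-in 0); try H=6. So H=6.
Step 9. [col 5: K + F ≡ H (mod 10)] in column 5 we have K+F≡H with carry-in 0; given F=5, H=6 and digits 0,2,3,4,5,6,7,9 already taken and all letters distinct, that pins K to 1 ⇒ K=1.

Answer: F=5, H=6, I=3, K=1, O=9, P=0, R=4, X=7, Y=2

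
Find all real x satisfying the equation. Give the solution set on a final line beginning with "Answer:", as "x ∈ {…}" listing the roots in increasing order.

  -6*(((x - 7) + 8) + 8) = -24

Step 1. [-6*(((x - 7) + 8) + 8) = -24] LHS = -6·(…); ÷-6 both sides, so div: ((x - 7) + 8) + 8 = 4.
Step 2. [((x - 7) + 8) + 8 = 4] subtract 8: x sits inside (… + 8) ⇒ sub: (x - 7) + 8 = -4.
Step 3. [(x - 7) + 8 = -4] subtract 8: x sits inside (… + 8). So sub: x - 7 = -12.
Step 4. [x - 7 = -12] the outer -7 inverts by adding 7, so sub: x = -5.

Answer: x ∈ {-5}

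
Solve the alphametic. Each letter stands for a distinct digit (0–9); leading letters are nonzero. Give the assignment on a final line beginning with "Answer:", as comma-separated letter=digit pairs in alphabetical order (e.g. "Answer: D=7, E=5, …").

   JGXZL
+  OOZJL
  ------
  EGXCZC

Step 1. [E] the sum has 6 digits but both addends have 5; that extra leading digit E is the final carry, namely 1 ⇒ E=1.
Step 2. [col 1: L + L ≡ C (mod 10)] column 1 (L + L ≡ C (mod 10), carry-in 0) doesn't pin L yet; pick L=8 and continue, so L=8.
Step 3. [col 1: L + L ≡ C (mod 10)] column 1: given L=8, carry-in 0, and digits 1,8 already taken and all letters distinct, L+L≡C (mod 10) forces C=6 ⇒ C=6.
Step 4. [col 2: Z + J ≡ Z (mod 10)] column 2: given nothing yet, carry-in 1, and digits 1,6,8 already taken and all letters distinct, Z+J≡Z (mod 10) forces J=9 ⇒ J=9.
Step 5. [col 2: Z + J ≡ Z (mod 10)] no forcing yet in column 2 (carry-in 1); Z=0 is free and consistent — try it, so Z=0.
Step 6. [col 3: X + Z ≡ C (mod 10)] from column 3 (Z=0, C=6, carry-in 1, digits 0,1,6,8,9 already taken and all letters distinct): X must equal 5. So X=5.
Step 7. [col 4: G + O ≡ X (mod 10)] no forcing yet in column 4 (carry-in 0); O=3 is free and consistent — try it, so O=3.
Step 8. [col 4: G + O ≡ X (mod 10)] column 4: given O=3, X=5, carry-in 0, and digits 0,1,3,5,6,8,9 already taken and all letters distinct, G+O≡X (mod 10) forces G=2, so G=2.

Answer: C=6, E=1, G=2, J=9, L=8, O=3, X=5, Z=0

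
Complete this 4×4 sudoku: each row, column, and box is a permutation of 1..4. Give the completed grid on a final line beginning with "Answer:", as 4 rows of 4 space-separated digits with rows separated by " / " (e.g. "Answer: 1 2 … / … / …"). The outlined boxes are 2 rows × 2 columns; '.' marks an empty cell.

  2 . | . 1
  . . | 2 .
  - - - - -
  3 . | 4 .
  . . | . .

Step 1. [r3c2∈{1,2}] row 3 places 1 nowhere but r3c2 ⇒ r3c2=1.
Step 2. [r1c2∈{3,4}] across row 1, 4 lands solely at r1c2, so r1c2=4.
Step 3. [r1c3∈{3}] r1c3 is down to just 3 ⇒ r1c3=3.
Step 4. [r4c4∈{2,3}] 3 has one home in row 4: r4c4, so r4c4=3.
Step 5. [r3c4∈{2}] r3c4 is down to just 2. So r3c4=2.
Step 6. [r4c1∈{4}] r4c1 is down to just 4. So r4c1=4.
Step 7. [r2c1∈{1}] r2c1's peers cover all but 1 ⇒ r2c1=1.
Step 8. [r4c3∈{1}] r4c3's peers cover all but 1, so r4c3=1.
Step 9. [r2c2∈{3}] nothing but 3 survives at r2c2 ⇒ r2c2=3.
Step 10. [r2c4∈{4}] nothing but 4 survives at r2c4 ⇒ r2c4=4.
Step 11. [r4c2∈{2}] nothing but 2 survives at r4c2, so r4c2=2.

Answer: 2 4 3 1 / 1 3 2 4 / 3 1 4 2 / 4 2 1 3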